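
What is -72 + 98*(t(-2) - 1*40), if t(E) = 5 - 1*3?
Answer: -3796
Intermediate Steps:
t(E) = 2 (t(E) = 5 - 3 = 2)
-72 + 98*(t(-2) - 1*40) = -72 + 98*(2 - 1*40) = -72 + 98*(2 - 40) = -72 + 98*(-38) = -72 - 3724 = -3796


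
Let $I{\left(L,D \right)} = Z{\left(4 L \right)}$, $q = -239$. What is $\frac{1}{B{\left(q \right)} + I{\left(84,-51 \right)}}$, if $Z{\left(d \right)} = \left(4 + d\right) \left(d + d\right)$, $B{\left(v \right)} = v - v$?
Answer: $\frac{1}{228480} \approx 4.3768 \cdot 10^{-6}$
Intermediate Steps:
$B{\left(v \right)} = 0$
$Z{\left(d \right)} = 2 d \left(4 + d\right)$ ($Z{\left(d \right)} = \left(4 + d\right) 2 d = 2 d \left(4 + d\right)$)
$I{\left(L,D \right)} = 8 L \left(4 + 4 L\right)$ ($I{\left(L,D \right)} = 2 \cdot 4 L \left(4 + 4 L\right) = 8 L \left(4 + 4 L\right)$)
$\frac{1}{B{\left(q \right)} + I{\left(84,-51 \right)}} = \frac{1}{0 + 32 \cdot 84 \left(1 + 84\right)} = \frac{1}{0 + 32 \cdot 84 \cdot 85} = \frac{1}{0 + 228480} = \frac{1}{228480}$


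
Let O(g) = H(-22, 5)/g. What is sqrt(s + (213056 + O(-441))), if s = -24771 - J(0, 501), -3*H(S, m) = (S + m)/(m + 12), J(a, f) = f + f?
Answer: 4*sqrt(46457889)/63 ≈ 432.76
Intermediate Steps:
J(a, f) = 2*f
H(S, m) = -(S + m)/(3*(12 + m)) (H(S, m) = -(S + m)/(3*(m + 12)) = -(S + m)/(3*(12 + m)))
O(g) = 1/(3*g) (O(g) = ((-1*(-22) - 1*5)/(3*(12 + 5)))/g = ((1/3)*(22 - 5)/17)/g = ((1/3)*(1/17)*17)/g = 1/(3*g))
s = -25773 (s = -24771 - 2*501 = -24771 - 1*1002 = -24771 - 1002 = -25773)
sqrt(s + (213056 + O(-441))) = sqrt(-25773 + (213056 + (1/3)/(-441))) = sqrt(-25773 + (213056 + (1/3)*(-1/441))) = sqrt(-25773 + (213056 - 1/1323)) = sqrt(-25773 + 281873087/1323) = sqrt(247775408/1323) = 4*sqrt(46457889)/63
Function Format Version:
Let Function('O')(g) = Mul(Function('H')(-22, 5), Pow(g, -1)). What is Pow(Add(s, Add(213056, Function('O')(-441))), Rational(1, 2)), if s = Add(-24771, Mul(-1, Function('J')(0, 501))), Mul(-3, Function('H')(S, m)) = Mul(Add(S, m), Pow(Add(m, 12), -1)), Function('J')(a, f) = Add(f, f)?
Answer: Mul(Rational(4, 63), Pow(46457889, Rational(1, 2))) ≈ 432.76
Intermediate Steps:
Function('J')(a, f) = Mul(2, f)
Function('H')(S, m) = Mul(Rational(-1, 3), Pow(Add(12, m), -1), Add(S, m)) (Function('H')(S, m) = Mul(Rational(-1, 3), Mul(Add(S, m), Pow(Add(m, 12), -1))) = Mul(Rational(-1, 3), Mul(Add(S, m), Pow(Add(12, m), -1))) = Mul(Rational(-1, 3), Mul(Pow(Add(12, m), -1), Add(S, m))) = Mul(Rational(-1, 3), Pow(Add(12, m), -1), Add(S, m)))
Function('O')(g) = Mul(Rational(1, 3), Pow(g, -1)) (Function('O')(g) = Mul(Mul(Rational(1, 3), Pow(Add(12, 5), -1), Add(Mul(-1, -22), Mul(-1, 5))), Pow(g, -1)) = Mul(Mul(Rational(1, 3), Pow(17, -1), Add(22, -5)), Pow(g, -1)) = Mul(Mul(Rational(1, 3), Rational(1, 17), 17), Pow(g, -1)) = Mul(Rational(1, 3), Pow(g, -1)))
s = -25773 (s = Add(-24771, Mul(-1, Mul(2, 501))) = Add(-24771, Mul(-1, 1002)) = Add(-24771, -1002) = -25773)
Pow(Add(s, Add(213056, Function('O')(-441))), Rational(1, 2)) = Pow(Add(-25773, Add(213056, Mul(Rational(1, 3), Pow(-441, -1)))), Rational(1, 2)) = Pow(Add(-25773, Add(213056, Mul(Rational(1, 3), Rational(-1, 441)))), Rational(1, 2)) = Pow(Add(-25773, Add(213056, Rational(-1, 1323))), Rational(1, 2)) = Pow(Add(-25773, Rational(281873087, 1323)), Rational(1, 2)) = Pow(Rational(247775408, 1323), Rational(1, 2)) = Mul(Rational(4, 63), Pow(46457889, Rational(1, 2)))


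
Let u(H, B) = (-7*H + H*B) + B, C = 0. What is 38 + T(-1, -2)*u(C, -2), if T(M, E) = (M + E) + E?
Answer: 48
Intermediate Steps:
u(H, B) = B - 7*H + B*H (u(H, B) = (-7*H + B*H) + B = B - 7*H + B*H)
T(M, E) = M + 2*E (T(M, E) = (E + M) + E = M + 2*E)
38 + T(-1, -2)*u(C, -2) = 38 + (-1 + 2*(-2))*(-2 - 7*0 - 2*0) = 38 + (-1 - 4)*(-2 + 0 + 0) = 38 - 5*(-2) = 38 + 10 = 48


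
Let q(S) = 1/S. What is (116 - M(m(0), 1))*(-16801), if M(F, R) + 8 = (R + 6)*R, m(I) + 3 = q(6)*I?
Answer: -1965717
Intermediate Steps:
m(I) = -3 + I/6
M(F, R) = -8 + R*(6 + R) (M(F, R) = -8 + (R + 6)*R = -8 + (6 + R)*R = -8 + R*(6 + R))
(116 - M(m(0), 1))*(-16801) = (116 - (-8 + 1² + 6*1))*(-16801) = (116 - (-8 + 1 + 6))*(-16801) = (116 - 1*(-1))*(-16801) = (116 + 1)*(-16801) = 117*(-16801) = -1965717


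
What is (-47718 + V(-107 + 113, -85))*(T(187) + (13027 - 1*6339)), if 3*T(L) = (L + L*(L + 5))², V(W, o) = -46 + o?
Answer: -62327166927905/3 ≈ -2.0776e+13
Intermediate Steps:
T(L) = (L + L*(5 + L))²/3 (T(L) = (L + L*(L + 5))²/3 = (L + L*(5 + L))²/3)
(-47718 + V(-107 + 113, -85))*(T(187) + (13027 - 1*6339)) = (-47718 + (-46 - 85))*((⅓)*187²*(6 + 187)² + (13027 - 1*6339)) = (-47718 - 131)*((⅓)*34969*193² + (13027 - 6339)) = -47849*((⅓)*34969*37249 + 6688) = -47849*(1302560281/3 + 6688) = -47849*1302580345/3 = -62327166927905/3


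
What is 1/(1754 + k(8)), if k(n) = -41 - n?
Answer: 1/1705 ≈ 0.00058651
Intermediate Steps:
1/(1754 + k(8)) = 1/(1754 + (-41 - 1*8)) = 1/(1754 + (-41 - 8)) = 1/(1754 - 49) = 1/1705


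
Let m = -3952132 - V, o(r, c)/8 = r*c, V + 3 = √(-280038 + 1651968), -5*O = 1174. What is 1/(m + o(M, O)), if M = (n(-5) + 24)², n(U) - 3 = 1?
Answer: -135619865/735709877006479 + 25*√1371930/735709877006479 ≈ -1.8430e-7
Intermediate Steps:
O = -1174/5 (O = -⅕*1174 = -1174/5 ≈ -234.80)
n(U) = 4 (n(U) = 3 + 1 = 4)
V = -3 + √1371930 (V = -3 + √(-280038 + 1651968) = -3 + √1371930 ≈ 1168.3)
M = 784 (M = (4 + 24)² = 28² = 784)
o(r, c) = 8*c*r (o(r, c) = 8*(r*c) = 8*(c*r) = 8*c*r)
m = -3952129 - √1371930 (m = -3952132 - (-3 + √1371930) = -3952132 + (3 - √1371930) = -3952129 - √1371930 ≈ -3.9533e+6)
1/(m + o(M, O)) = 1/((-3952129 - √1371930) + 8*(-1174/5)*784) = 1/((-3952129 - √1371930) - 7363328/5) = 1/(-27123973/5 - √1371930)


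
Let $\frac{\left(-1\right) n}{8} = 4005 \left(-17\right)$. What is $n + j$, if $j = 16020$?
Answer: $560700$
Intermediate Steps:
$n = 544680$ ($n = - 8 \cdot 4005 \left(-17\right) = \left(-8\right) \left(-68085\right) = 544680$)
$n + j = 544680 + 16020 = 560700$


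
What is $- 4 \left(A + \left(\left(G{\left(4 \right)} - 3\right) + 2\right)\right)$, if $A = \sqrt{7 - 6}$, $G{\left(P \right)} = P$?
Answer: $-16$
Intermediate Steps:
$A = 1$ ($A = \sqrt{1} = 1$)
$- 4 \left(A + \left(\left(G{\left(4 \right)} - 3\right) + 2\right)\right) = - 4 \left(1 + \left(\left(4 - 3\right) + 2\right)\right) = - 4 \left(1 + \left(1 + 2\right)\right) = - 4 \left(1 + 3\right) = \left(-4\right) 4 = -16$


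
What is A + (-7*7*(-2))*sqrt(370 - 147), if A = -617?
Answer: -617 + 98*sqrt(223) ≈ 846.45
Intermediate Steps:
A + (-7*7*(-2))*sqrt(370 - 147) = -617 + (-7*7*(-2))*sqrt(370 - 147) = -617 + (-49*(-2))*sqrt(223) = -617 + 98*sqrt(223)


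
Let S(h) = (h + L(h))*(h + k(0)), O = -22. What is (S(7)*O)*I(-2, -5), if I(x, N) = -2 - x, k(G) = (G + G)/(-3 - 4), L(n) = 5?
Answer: 0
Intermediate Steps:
k(G) = -2*G/7 (k(G) = (2*G)/(-7) = (2*G)*(-⅐) = -2*G/7)
S(h) = h*(5 + h) (S(h) = (h + 5)*(h - 2/7*0) = (5 + h)*(h + 0) = (5 + h)*h = h*(5 + h))
(S(7)*O)*I(-2, -5) = ((7*(5 + 7))*(-22))*(-2 - 1*(-2)) = ((7*12)*(-22))*(-2 + 2) = (84*(-22))*0 = -1848*0 = 0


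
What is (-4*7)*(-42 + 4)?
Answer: 1064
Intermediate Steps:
(-4*7)*(-42 + 4) = -28*(-38) = 1064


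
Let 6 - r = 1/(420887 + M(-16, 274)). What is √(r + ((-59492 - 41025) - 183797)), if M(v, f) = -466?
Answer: I*√50252524272574649/420421 ≈ 533.21*I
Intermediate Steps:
r = 2522525/420421 (r = 6 - 1/(420887 - 466) = 6 - 1/420421 = 2522525/420421 ≈ 6.0000)
√(r + ((-59492 - 41025) - 183797)) = √(2522525/420421 + ((-59492 - 41025) - 183797)) = √(2522525/420421 + (-100517 - 183797)) = √(2522525/420421 - 284314) = √(-119529053669/420421) = I*√50252524272574649/420421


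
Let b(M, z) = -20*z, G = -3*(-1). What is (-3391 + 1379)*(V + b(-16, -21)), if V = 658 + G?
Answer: -2174972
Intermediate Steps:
G = 3
V = 661 (V = 658 + 3 = 661)
(-3391 + 1379)*(V + b(-16, -21)) = (-3391 + 1379)*(661 - 20*(-21)) = -2012*(661 + 420) = -2012*1081 = -2174972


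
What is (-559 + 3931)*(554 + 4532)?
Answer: 17149992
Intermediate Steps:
(-559 + 3931)*(554 + 4532) = 3372*5086 = 17149992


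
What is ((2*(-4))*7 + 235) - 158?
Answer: 21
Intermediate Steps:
((2*(-4))*7 + 235) - 158 = (-8*7 + 235) - 158 = (-56 + 235) - 158 = 179 - 158 = 21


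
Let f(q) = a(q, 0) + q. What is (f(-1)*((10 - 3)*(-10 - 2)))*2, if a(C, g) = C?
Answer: 336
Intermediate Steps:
f(q) = 2*q (f(q) = q + q = 2*q)
(f(-1)*((10 - 3)*(-10 - 2)))*2 = ((2*(-1))*((10 - 3)*(-10 - 2)))*2 = -14*(-12)*2 = -2*(-84)*2 = 168*2 = 336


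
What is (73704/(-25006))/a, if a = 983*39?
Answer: -12284/159775837 ≈ -7.6883e-5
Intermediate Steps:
a = 38337
(73704/(-25006))/a = (73704/(-25006))/38337 = (73704*(-1/25006))*(1/38337) = -36852/12503*1/38337 = -12284/159775837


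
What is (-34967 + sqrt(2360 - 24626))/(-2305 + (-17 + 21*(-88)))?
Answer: 34967/4170 - I*sqrt(2474)/1390 ≈ 8.3854 - 0.035784*I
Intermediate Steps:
(-34967 + sqrt(2360 - 24626))/(-2305 + (-17 + 21*(-88))) = (-34967 + sqrt(-22266))/(-2305 + (-17 - 1848)) = (-34967 + 3*I*sqrt(2474))/(-2305 - 1865) = (-34967 + 3*I*sqrt(2474))/(-4170) = (-34967 + 3*I*sqrt(2474))*(-1/4170) = 34967/4170 - I*sqrt(2474)/1390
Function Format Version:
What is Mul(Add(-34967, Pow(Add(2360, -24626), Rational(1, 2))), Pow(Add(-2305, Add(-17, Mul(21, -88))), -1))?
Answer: Add(Rational(34967, 4170), Mul(Rational(-1, 1390), I, Pow(2474, Rational(1, 2)))) ≈ Add(8.3854, Mul(-0.035784, I))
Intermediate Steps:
Mul(Add(-34967, Pow(Add(2360, -24626), Rational(1, 2))), Pow(Add(-2305, Add(-17, Mul(21, -88))), -1)) = Mul(Add(-34967, Pow(-22266, Rational(1, 2))), Pow(Add(-2305, Add(-17, -1848)), -1)) = Mul(Add(-34967, Mul(3, I, Pow(2474, Rational(1, 2)))), Pow(Add(-2305, -1865), -1)) = Mul(Add(-34967, Mul(3, I, Pow(2474, Rational(1, 2)))), Pow(-4170, -1)) = Mul(Add(-34967, Mul(3, I, Pow(2474, Rational(1, 2)))), Rational(-1, 4170)) = Add(Rational(34967, 4170), Mul(Rational(-1, 1390), I, Pow(2474, Rational(1, 2))))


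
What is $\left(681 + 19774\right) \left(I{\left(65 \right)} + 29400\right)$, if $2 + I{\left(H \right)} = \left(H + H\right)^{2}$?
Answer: $947025590$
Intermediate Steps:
$I{\left(H \right)} = -2 + 4 H^{2}$ ($I{\left(H \right)} = -2 + \left(H + H\right)^{2} = -2 + \left(2 H\right)^{2} = -2 + 4 H^{2}$)
$\left(681 + 19774\right) \left(I{\left(65 \right)} + 29400\right) = \left(681 + 19774\right) \left(\left(-2 + 4 \cdot 65^{2}\right) + 29400\right) = 20455 \left(\left(-2 + 4 \cdot 4225\right) + 29400\right) = 20455 \left(\left(-2 + 16900\right) + 29400\right) = 20455 \left(16898 + 29400\right) = 20455 \cdot 46298 = 947025590$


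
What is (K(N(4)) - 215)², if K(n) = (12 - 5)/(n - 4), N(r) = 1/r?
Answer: 10582009/225 ≈ 47031.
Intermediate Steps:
K(n) = 7/(-4 + n)
(K(N(4)) - 215)² = (7/(-4 + 1/4) - 215)² = (7/(-4 + ¼) - 215)² = (7/(-15/4) - 215)² = (7*(-4/15) - 215)² = (-28/15 - 215)² = (-3253/15)² = 10582009/225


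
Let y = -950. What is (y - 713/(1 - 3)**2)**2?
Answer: 20367169/16 ≈ 1.2729e+6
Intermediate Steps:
(y - 713/(1 - 3)**2)**2 = (-950 - 713/(1 - 3)**2)**2 = (-950 - 713/((-2)**2))**2 = (-950 - 713/4)**2 = (-4513/4)**2 = 20367169/16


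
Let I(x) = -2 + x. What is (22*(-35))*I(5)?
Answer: -2310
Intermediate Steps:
(22*(-35))*I(5) = (22*(-35))*(-2 + 5) = -770*3 = -2310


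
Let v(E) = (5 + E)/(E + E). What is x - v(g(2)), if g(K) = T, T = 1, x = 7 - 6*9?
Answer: -50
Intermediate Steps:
x = -47 (x = 7 - 54 = -47)
g(K) = 1
v(E) = (5 + E)/(2*E) (v(E) = (5 + E)/((2*E)) = (1/(2*E))*(5 + E) = (5 + E)/(2*E))
x - v(g(2)) = -47 - (5 + 1)/(2*1) = -47 - 6/2 = -47 - 1*3 = -47 - 3 = -50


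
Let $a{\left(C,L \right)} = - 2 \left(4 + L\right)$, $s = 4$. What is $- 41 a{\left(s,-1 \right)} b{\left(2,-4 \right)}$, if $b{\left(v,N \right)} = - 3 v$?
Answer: $-1476$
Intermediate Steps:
$a{\left(C,L \right)} = -8 - 2 L$
$- 41 a{\left(s,-1 \right)} b{\left(2,-4 \right)} = - 41 \left(-8 - -2\right) \left(\left(-3\right) 2\right) = - 41 \left(-8 + 2\right) \left(-6\right) = \left(-41\right) \left(-6\right) \left(-6\right) = 246 \left(-6\right) = -1476$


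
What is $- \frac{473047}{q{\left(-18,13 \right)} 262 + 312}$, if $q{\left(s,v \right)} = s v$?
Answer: $\frac{473047}{60996} \approx 7.7554$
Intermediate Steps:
$- \frac{473047}{q{\left(-18,13 \right)} 262 + 312} = - \frac{473047}{\left(-18\right) 13 \cdot 262 + 312} = - \frac{473047}{\left(-234\right) 262 + 312} = - \frac{473047}{-61308 + 312} = - \frac{473047}{-60996} = \left(-473047\right) \left(- \frac{1}{60996}\right) = \frac{473047}{60996}$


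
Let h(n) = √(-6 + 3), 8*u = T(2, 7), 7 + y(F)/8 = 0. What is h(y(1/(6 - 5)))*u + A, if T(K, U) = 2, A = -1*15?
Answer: -15 + I*√3/4 ≈ -15.0 + 0.43301*I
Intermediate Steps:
y(F) = -56 (y(F) = -56 + 8*0 = -56 + 0 = -56)
A = -15
u = ¼ (u = (⅛)*2 = ¼ ≈ 0.25000)
h(n) = I*√3 (h(n) = √(-3) = I*√3)
h(y(1/(6 - 5)))*u + A = (I*√3)*(¼) - 15 = I*√3/4 - 15 = -15 + I*√3/4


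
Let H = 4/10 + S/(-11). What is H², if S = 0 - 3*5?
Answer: 9409/3025 ≈ 3.1104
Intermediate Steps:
S = -15 (S = 0 - 15 = -15)
H = 97/55 (H = 4/10 - 15/(-11) = 4*(⅒) - 15*(-1/11) = ⅖ + 15/11 = 97/55 ≈ 1.7636)
H² = (97/55)² = 9409/3025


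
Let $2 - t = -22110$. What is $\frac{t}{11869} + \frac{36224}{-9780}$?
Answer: $- \frac{53421824}{29019705} \approx -1.8409$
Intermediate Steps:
$t = 22112$ ($t = 2 - -22110 = 2 + 22110 = 22112$)
$\frac{t}{11869} + \frac{36224}{-9780} = \frac{22112}{11869} + \frac{36224}{-9780} = 22112 \cdot \frac{1}{11869} + 36224 \left(- \frac{1}{9780}\right) = \frac{22112}{11869} - \frac{9056}{2445} = - \frac{53421824}{29019705}$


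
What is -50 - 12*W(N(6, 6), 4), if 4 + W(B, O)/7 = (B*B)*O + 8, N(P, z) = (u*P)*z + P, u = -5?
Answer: -10173122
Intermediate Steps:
N(P, z) = P - 5*P*z (N(P, z) = (-5*P)*z + P = -5*P*z + P = P - 5*P*z)
W(B, O) = 28 + 7*O*B**2 (W(B, O) = -28 + 7*((B*B)*O + 8) = -28 + 7*(B**2*O + 8) = -28 + 7*(O*B**2 + 8) = -28 + 7*(8 + O*B**2) = -28 + (56 + 7*O*B**2) = 28 + 7*O*B**2)
-50 - 12*W(N(6, 6), 4) = -50 - 12*(28 + 7*4*(6*(1 - 5*6))**2) = -50 - 12*(28 + 7*4*(6*(1 - 30))**2) = -50 - 12*(28 + 7*4*(6*(-29))**2) = -50 - 12*(28 + 7*4*(-174)**2) = -50 - 12*(28 + 7*4*30276) = -50 - 12*(28 + 847728) = -50 - 12*847756 = -50 - 10173072 = -10173122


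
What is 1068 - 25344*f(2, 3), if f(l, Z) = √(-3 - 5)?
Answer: 1068 - 50688*I*√2 ≈ 1068.0 - 71684.0*I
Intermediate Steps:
f(l, Z) = 2*I*√2 (f(l, Z) = √(-8) = 2*I*√2)
1068 - 25344*f(2, 3) = 1068 - 25344*2*I*√2 = 1068 - 50688*I*√2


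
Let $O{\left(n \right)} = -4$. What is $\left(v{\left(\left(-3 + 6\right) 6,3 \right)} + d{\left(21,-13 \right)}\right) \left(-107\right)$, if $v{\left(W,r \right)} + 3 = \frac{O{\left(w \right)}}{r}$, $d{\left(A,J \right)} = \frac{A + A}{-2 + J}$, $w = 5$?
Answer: $\frac{11449}{15} \approx 763.27$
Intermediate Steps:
$d{\left(A,J \right)} = \frac{2 A}{-2 + J}$
$v{\left(W,r \right)} = -3 - \frac{4}{r}$
$\left(v{\left(\left(-3 + 6\right) 6,3 \right)} + d{\left(21,-13 \right)}\right) \left(-107\right) = \left(\left(-3 - \frac{4}{3}\right) + 2 \cdot 21 \frac{1}{-2 - 13}\right) \left(-107\right) = \left(\left(-3 - \frac{4}{3}\right) + 2 \cdot 21 \frac{1}{-15}\right) \left(-107\right) = \left(\left(-3 - \frac{4}{3}\right) + 2 \cdot 21 \left(- \frac{1}{15}\right)\right) \left(-107\right) = \left(- \frac{13}{3} - \frac{14}{5}\right) \left(-107\right) = \left(- \frac{107}{15}\right) \left(-107\right) = \frac{11449}{15}$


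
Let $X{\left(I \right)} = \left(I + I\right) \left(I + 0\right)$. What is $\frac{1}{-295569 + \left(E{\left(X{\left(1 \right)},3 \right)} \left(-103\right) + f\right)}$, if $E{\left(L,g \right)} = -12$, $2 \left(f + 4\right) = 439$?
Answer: $- \frac{2}{588235} \approx -3.4 \cdot 10^{-6}$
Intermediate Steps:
$X{\left(I \right)} = 2 I^{2}$ ($X{\left(I \right)} = 2 I I = 2 I^{2}$)
$f = \frac{431}{2}$ ($f = -4 + \frac{1}{2} \cdot 439 = -4 + \frac{439}{2} = \frac{431}{2} \approx 215.5$)
$\frac{1}{-295569 + \left(E{\left(X{\left(1 \right)},3 \right)} \left(-103\right) + f\right)} = \frac{1}{-295569 + \left(\left(-12\right) \left(-103\right) + \frac{431}{2}\right)} = \frac{1}{-295569 + \left(1236 + \frac{431}{2}\right)} = \frac{1}{-295569 + \frac{2903}{2}} = \frac{1}{- \frac{588235}{2}} = - \frac{2}{588235}$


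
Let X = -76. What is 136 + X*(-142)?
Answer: 10928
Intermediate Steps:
136 + X*(-142) = 136 - 76*(-142) = 136 + 10792 = 10928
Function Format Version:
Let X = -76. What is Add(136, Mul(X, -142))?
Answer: 10928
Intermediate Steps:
Add(136, Mul(X, -142)) = Add(136, Mul(-76, -142)) = Add(136, 10792) = 10928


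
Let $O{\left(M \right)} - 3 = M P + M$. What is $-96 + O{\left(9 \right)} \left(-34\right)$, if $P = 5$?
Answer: $-2034$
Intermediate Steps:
$O{\left(M \right)} = 3 + 6 M$ ($O{\left(M \right)} = 3 + \left(M 5 + M\right) = 3 + \left(5 M + M\right) = 3 + 6 M$)
$-96 + O{\left(9 \right)} \left(-34\right) = -96 + \left(3 + 6 \cdot 9\right) \left(-34\right) = -96 + \left(3 + 54\right) \left(-34\right) = -96 + 57 \left(-34\right) = -96 - 1938 = -2034$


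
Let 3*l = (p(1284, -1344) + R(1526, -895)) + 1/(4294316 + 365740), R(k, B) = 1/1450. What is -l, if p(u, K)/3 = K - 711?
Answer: 20828700468247/10135621800 ≈ 2055.0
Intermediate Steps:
p(u, K) = -2133 + 3*K (p(u, K) = 3*(K - 711) = 3*(-711 + K) = -2133 + 3*K)
R(k, B) = 1/1450
l = -20828700468247/10135621800 (l = (((-2133 + 3*(-1344)) + 1/1450) + 1/(4294316 + 365740))/3 = (((-2133 - 4032) + 1/1450) + 1/4660056)/3 = ((-6165 + 1/1450) + 1/4660056)/3 = (-8939249/1450 + 1/4660056)/3 = (⅓)*(-20828700468247/3378540600) = -20828700468247/10135621800 ≈ -2055.0)
-l = -1*(-20828700468247/10135621800) = 20828700468247/10135621800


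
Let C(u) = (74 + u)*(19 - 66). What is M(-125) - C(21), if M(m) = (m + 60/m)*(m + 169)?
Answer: -26403/25 ≈ -1056.1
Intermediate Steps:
C(u) = -3478 - 47*u (C(u) = (74 + u)*(-47) = -3478 - 47*u)
M(m) = (169 + m)*(m + 60/m) (M(m) = (m + 60/m)*(169 + m) = (169 + m)*(m + 60/m))
M(-125) - C(21) = (60 + (-125)**2 + 169*(-125) + 10140/(-125)) - (-3478 - 47*21) = (60 + 15625 - 21125 + 10140*(-1/125)) - (-3478 - 987) = (60 + 15625 - 21125 - 2028/25) - 1*(-4465) = -138028/25 + 4465 = -26403/25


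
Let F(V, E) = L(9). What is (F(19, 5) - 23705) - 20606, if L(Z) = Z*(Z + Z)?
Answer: -44149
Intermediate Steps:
L(Z) = 2*Z² (L(Z) = Z*(2*Z) = 2*Z²)
F(V, E) = 162 (F(V, E) = 2*9² = 2*81 = 162)
(F(19, 5) - 23705) - 20606 = (162 - 23705) - 20606 = -23543 - 20606 = -44149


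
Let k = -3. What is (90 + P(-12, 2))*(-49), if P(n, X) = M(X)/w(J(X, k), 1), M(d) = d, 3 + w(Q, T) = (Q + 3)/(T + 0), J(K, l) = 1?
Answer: -4508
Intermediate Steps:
w(Q, T) = -3 + (3 + Q)/T (w(Q, T) = -3 + (Q + 3)/(T + 0) = -3 + (3 + Q)/T)
P(n, X) = X (P(n, X) = X/(((3 + 1 - 3*1)/1)) = X/((1*(3 + 1 - 3))) = X/((1*1)) = X/1 = X*1 = X)
(90 + P(-12, 2))*(-49) = (90 + 2)*(-49) = 92*(-49) = -4508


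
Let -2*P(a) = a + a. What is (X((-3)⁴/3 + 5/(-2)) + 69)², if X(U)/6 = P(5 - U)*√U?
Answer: 680283/2 + 56511*√2 ≈ 4.2006e+5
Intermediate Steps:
P(a) = -a (P(a) = -(a + a)/2 = -a)
X(U) = 6*√U*(-5 + U) (X(U) = 6*((-(5 - U))*√U) = 6*((-5 + U)*√U) = 6*(√U*(-5 + U)) = 6*√U*(-5 + U))
(X((-3)⁴/3 + 5/(-2)) + 69)² = (6*√((-3)⁴/3 + 5/(-2))*(-5 + ((-3)⁴/3 + 5/(-2))) + 69)² = (6*√(81*(⅓) + 5*(-½))*(-5 + (81*(⅓) + 5*(-½))) + 69)² = (6*√(27 - 5/2)*(-5 + (27 - 5/2)) + 69)² = (6*√(49/2)*(-5 + 49/2) + 69)² = (6*(7*√2/2)*(39/2) + 69)² = (819*√2/2 + 69)² = (69 + 819*√2/2)²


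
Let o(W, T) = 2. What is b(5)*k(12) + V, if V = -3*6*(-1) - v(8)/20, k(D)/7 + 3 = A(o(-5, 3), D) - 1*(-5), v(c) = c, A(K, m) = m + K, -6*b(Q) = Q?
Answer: -1136/15 ≈ -75.733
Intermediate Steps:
b(Q) = -Q/6
A(K, m) = K + m
k(D) = 28 + 7*D (k(D) = -21 + 7*((2 + D) - 1*(-5)) = -21 + 7*((2 + D) + 5) = -21 + 7*(7 + D) = -21 + (49 + 7*D) = 28 + 7*D)
V = 88/5 (V = -3*6*(-1) - 8/20 = -18*(-1) - 8/20 = 18 - 1*⅖ = 18 - ⅖ = 88/5 ≈ 17.600)
b(5)*k(12) + V = (-⅙*5)*(28 + 7*12) + 88/5 = -5*(28 + 84)/6 + 88/5 = -⅚*112 + 88/5 = -280/3 + 88/5 = -1136/15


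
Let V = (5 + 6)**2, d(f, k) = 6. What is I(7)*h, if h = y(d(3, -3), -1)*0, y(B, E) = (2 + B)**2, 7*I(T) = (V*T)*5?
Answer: 0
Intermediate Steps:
V = 121 (V = 11**2 = 121)
I(T) = 605*T/7 (I(T) = ((121*T)*5)/7 = (605*T)/7 = 605*T/7)
h = 0 (h = (2 + 6)**2*0 = 8**2*0 = 64*0 = 0)
I(7)*h = ((605/7)*7)*0 = 605*0 = 0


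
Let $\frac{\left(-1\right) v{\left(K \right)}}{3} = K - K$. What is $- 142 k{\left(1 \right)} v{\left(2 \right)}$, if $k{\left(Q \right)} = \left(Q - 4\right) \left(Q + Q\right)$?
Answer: $0$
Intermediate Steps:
$v{\left(K \right)} = 0$ ($v{\left(K \right)} = - 3 \left(K - K\right) = \left(-3\right) 0 = 0$)
$k{\left(Q \right)} = 2 Q \left(-4 + Q\right)$ ($k{\left(Q \right)} = \left(-4 + Q\right) 2 Q = 2 Q \left(-4 + Q\right)$)
$- 142 k{\left(1 \right)} v{\left(2 \right)} = - 142 \cdot 2 \cdot 1 \left(-4 + 1\right) 0 = - 142 \cdot 2 \cdot 1 \left(-3\right) 0 = - 142 \left(\left(-6\right) 0\right) = \left(-142\right) 0 = 0$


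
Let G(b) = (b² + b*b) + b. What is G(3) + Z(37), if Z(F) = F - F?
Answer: 21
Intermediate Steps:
Z(F) = 0
G(b) = b + 2*b² (G(b) = (b² + b²) + b = 2*b² + b = b + 2*b²)
G(3) + Z(37) = 3*(1 + 2*3) + 0 = 3*(1 + 6) + 0 = 3*7 + 0 = 21 + 0 = 21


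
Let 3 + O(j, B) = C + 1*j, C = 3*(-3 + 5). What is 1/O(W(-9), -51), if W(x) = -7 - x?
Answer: ⅕ ≈ 0.20000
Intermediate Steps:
C = 6 (C = 3*2 = 6)
O(j, B) = 3 + j (O(j, B) = -3 + (6 + 1*j) = -3 + (6 + j) = 3 + j)
1/O(W(-9), -51) = 1/(3 + (-7 - 1*(-9))) = 1/(3 + (-7 + 9)) = 1/(3 + 2) = 1/5 = ⅕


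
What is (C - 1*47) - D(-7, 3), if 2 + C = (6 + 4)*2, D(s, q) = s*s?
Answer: -78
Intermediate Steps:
D(s, q) = s²
C = 18 (C = -2 + (6 + 4)*2 = -2 + 10*2 = -2 + 20 = 18)
(C - 1*47) - D(-7, 3) = (18 - 1*47) - 1*(-7)² = (18 - 47) - 1*49 = -29 - 49 = -78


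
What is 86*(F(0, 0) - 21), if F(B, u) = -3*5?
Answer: -3096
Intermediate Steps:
F(B, u) = -15
86*(F(0, 0) - 21) = 86*(-15 - 21) = 86*(-36) = -3096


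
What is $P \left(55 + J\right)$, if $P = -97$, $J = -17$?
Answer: $-3686$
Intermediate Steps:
$P \left(55 + J\right) = - 97 \left(55 - 17\right) = \left(-97\right) 38 = -3686$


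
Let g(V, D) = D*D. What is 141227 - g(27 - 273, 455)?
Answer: -65798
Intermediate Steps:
g(V, D) = D²
141227 - g(27 - 273, 455) = 141227 - 1*455² = 141227 - 1*207025 = 141227 - 207025 = -65798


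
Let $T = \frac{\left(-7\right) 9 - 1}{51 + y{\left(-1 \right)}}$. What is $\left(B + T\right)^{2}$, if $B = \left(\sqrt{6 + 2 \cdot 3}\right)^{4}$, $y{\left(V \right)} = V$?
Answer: $\frac{12730624}{625} \approx 20369.0$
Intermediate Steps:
$T = - \frac{32}{25}$ ($T = \frac{\left(-7\right) 9 - 1}{51 - 1} = \frac{-63 - 1}{50} = \left(-64\right) \frac{1}{50} = - \frac{32}{25} \approx -1.28$)
$B = 144$ ($B = \left(\sqrt{6 + 6}\right)^{4} = \left(\sqrt{12}\right)^{4} = \left(2 \sqrt{3}\right)^{4} = 144$)
$\left(B + T\right)^{2} = \left(144 - \frac{32}{25}\right)^{2} = \left(\frac{3568}{25}\right)^{2} = \frac{12730624}{625}$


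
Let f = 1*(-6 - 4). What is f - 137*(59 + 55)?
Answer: -15628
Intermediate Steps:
f = -10 (f = 1*(-10) = -10)
f - 137*(59 + 55) = -10 - 137*(59 + 55) = -10 - 137*114 = -10 - 15618 = -15628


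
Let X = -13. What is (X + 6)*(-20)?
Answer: 140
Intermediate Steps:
(X + 6)*(-20) = (-13 + 6)*(-20) = -7*(-20) = 140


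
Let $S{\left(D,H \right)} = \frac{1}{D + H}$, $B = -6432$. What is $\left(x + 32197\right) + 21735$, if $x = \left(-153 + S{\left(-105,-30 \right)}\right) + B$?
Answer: $\frac{6391844}{135} \approx 47347.0$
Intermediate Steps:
$x = - \frac{888976}{135}$ ($x = \left(-153 + \frac{1}{-105 - 30}\right) - 6432 = \left(-153 + \frac{1}{-135}\right) - 6432 = \left(-153 - \frac{1}{135}\right) - 6432 = - \frac{20656}{135} - 6432 = - \frac{888976}{135} \approx -6585.0$)
$\left(x + 32197\right) + 21735 = \left(- \frac{888976}{135} + 32197\right) + 21735 = \frac{3457619}{135} + 21735 = \frac{6391844}{135}$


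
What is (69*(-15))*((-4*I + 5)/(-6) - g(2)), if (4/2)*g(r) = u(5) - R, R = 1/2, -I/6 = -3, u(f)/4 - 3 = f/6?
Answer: -15525/4 ≈ -3881.3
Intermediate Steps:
u(f) = 12 + 2*f/3 (u(f) = 12 + 4*(f/6) = 12 + 2*f/3)
I = 18 (I = -6*(-3) = 18)
R = 1/2 ≈ 0.50000
g(r) = 89/12 (g(r) = ((12 + (2/3)*5) - 1*1/2)/2 = ((12 + 10/3) - 1/2)/2 = (46/3 - 1/2)/2 = (1/2)*(89/6) = 89/12)
(69*(-15))*((-4*I + 5)/(-6) - g(2)) = (69*(-15))*((-4*18 + 5)/(-6) - 1*89/12) = -1035*((-72 + 5)*(-1/6) - 89/12) = -1035*(-67*(-1/6) - 89/12) = -1035*(67/6 - 89/12) = -1035*15/4 = -15525/4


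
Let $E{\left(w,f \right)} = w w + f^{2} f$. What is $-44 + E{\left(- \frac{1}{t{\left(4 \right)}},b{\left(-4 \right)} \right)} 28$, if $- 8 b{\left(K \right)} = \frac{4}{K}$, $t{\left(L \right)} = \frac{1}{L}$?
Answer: $\frac{51719}{128} \approx 404.05$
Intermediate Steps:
$b{\left(K \right)} = - \frac{1}{2 K}$ ($b{\left(K \right)} = - \frac{4 \frac{1}{K}}{8} = - \frac{1}{2 K}$)
$E{\left(w,f \right)} = f^{3} + w^{2}$ ($E{\left(w,f \right)} = w^{2} + f^{3} = f^{3} + w^{2}$)
$-44 + E{\left(- \frac{1}{t{\left(4 \right)}},b{\left(-4 \right)} \right)} 28 = -44 + \left(\left(- \frac{1}{2 \left(-4\right)}\right)^{3} + \left(- \frac{1}{\frac{1}{4}}\right)^{2}\right) 28 = -44 + \left(\left(\left(- \frac{1}{2}\right) \left(- \frac{1}{4}\right)\right)^{3} + \left(- \frac{1}{\frac{1}{4}}\right)^{2}\right) 28 = -44 + \left(\left(\frac{1}{8}\right)^{3} + \left(\left(-1\right) 4\right)^{2}\right) 28 = -44 + \left(\frac{1}{512} + \left(-4\right)^{2}\right) 28 = -44 + \left(\frac{1}{512} + 16\right) 28 = -44 + \frac{8193}{512} \cdot 28 = -44 + \frac{57351}{128} = \frac{51719}{128}$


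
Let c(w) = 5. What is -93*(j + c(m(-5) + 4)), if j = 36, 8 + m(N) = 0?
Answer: -3813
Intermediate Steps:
m(N) = -8 (m(N) = -8 + 0 = -8)
-93*(j + c(m(-5) + 4)) = -93*(36 + 5) = -93*41 = -3813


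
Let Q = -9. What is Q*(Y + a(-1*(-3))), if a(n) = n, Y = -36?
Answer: 297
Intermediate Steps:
Q*(Y + a(-1*(-3))) = -9*(-36 - 1*(-3)) = -9*(-36 + 3) = -9*(-33) = 297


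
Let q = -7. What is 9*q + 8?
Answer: -55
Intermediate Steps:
9*q + 8 = 9*(-7) + 8 = -63 + 8 = -55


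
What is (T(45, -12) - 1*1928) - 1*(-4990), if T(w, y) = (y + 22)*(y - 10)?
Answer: 2842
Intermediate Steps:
T(w, y) = (-10 + y)*(22 + y) (T(w, y) = (22 + y)*(-10 + y) = (-10 + y)*(22 + y))
(T(45, -12) - 1*1928) - 1*(-4990) = ((-220 + (-12)² + 12*(-12)) - 1*1928) - 1*(-4990) = ((-220 + 144 - 144) - 1928) + 4990 = (-220 - 1928) + 4990 = -2148 + 4990 = 2842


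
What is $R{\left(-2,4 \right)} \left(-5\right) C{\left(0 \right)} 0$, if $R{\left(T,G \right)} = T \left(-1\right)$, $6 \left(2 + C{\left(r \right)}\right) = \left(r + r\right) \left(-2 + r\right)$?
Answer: $0$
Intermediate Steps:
$C{\left(r \right)} = -2 + \frac{r \left(-2 + r\right)}{3}$ ($C{\left(r \right)} = -2 + \frac{\left(r + r\right) \left(-2 + r\right)}{6} = -2 + \frac{2 r \left(-2 + r\right)}{6} = -2 + \frac{r \left(-2 + r\right)}{3}$)
$R{\left(T,G \right)} = - T$
$R{\left(-2,4 \right)} \left(-5\right) C{\left(0 \right)} 0 = \left(-1\right) \left(-2\right) \left(-5\right) \left(-2 - 0 + \frac{0^{2}}{3}\right) 0 = 2 \left(-5\right) \left(-2 + 0 + \frac{1}{3} \cdot 0\right) 0 = - 10 \left(-2 + 0 + 0\right) 0 = - 10 \left(\left(-2\right) 0\right) = \left(-10\right) 0 = 0$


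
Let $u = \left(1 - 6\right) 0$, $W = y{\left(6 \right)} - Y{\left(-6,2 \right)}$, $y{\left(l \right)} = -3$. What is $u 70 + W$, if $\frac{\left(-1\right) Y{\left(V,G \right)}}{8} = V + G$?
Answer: $-35$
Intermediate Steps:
$Y{\left(V,G \right)} = - 8 G - 8 V$ ($Y{\left(V,G \right)} = - 8 \left(V + G\right) = - 8 \left(G + V\right) = - 8 G - 8 V$)
$W = -35$ ($W = -3 - \left(\left(-8\right) 2 - -48\right) = -3 - \left(-16 + 48\right) = -3 - 32 = -35$)
$u = 0$ ($u = \left(-5\right) 0 = 0$)
$u 70 + W = 0 \cdot 70 - 35 = 0 - 35 = -35$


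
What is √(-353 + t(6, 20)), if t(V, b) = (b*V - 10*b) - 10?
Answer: I*√443 ≈ 21.048*I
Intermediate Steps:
t(V, b) = -10 - 10*b + V*b (t(V, b) = (V*b - 10*b) - 10 = (-10*b + V*b) - 10 = -10 - 10*b + V*b)
√(-353 + t(6, 20)) = √(-353 + (-10 - 10*20 + 6*20)) = √(-353 + (-10 - 200 + 120)) = √(-353 - 90) = √(-443) = I*√443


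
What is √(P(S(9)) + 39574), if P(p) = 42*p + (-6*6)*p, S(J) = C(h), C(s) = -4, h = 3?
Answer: 5*√1582 ≈ 198.87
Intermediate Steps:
S(J) = -4
P(p) = 6*p (P(p) = 42*p - 36*p = 6*p)
√(P(S(9)) + 39574) = √(6*(-4) + 39574) = √(-24 + 39574) = √39550 = 5*√1582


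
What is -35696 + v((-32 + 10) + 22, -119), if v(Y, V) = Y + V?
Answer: -35815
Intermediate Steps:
v(Y, V) = V + Y
-35696 + v((-32 + 10) + 22, -119) = -35696 + (-119 + ((-32 + 10) + 22)) = -35696 + (-119 + (-22 + 22)) = -35696 + (-119 + 0) = -35696 - 119 = -35815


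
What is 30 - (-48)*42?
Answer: 2046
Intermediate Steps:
30 - (-48)*42 = 30 - 48*(-42) = 30 + 2016 = 2046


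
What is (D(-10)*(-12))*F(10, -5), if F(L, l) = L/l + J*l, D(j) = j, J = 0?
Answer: -240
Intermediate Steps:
F(L, l) = L/l (F(L, l) = L/l + 0*l = L/l + 0 = L/l)
(D(-10)*(-12))*F(10, -5) = (-10*(-12))*(10/(-5)) = 120*(10*(-1/5)) = 120*(-2) = -240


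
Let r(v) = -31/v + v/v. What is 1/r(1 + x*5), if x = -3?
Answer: 14/45 ≈ 0.31111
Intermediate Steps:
r(v) = 1 - 31/v (r(v) = -31/v + 1 = 1 - 31/v)
1/r(1 + x*5) = 1/((-31 + (1 - 3*5))/(1 - 3*5)) = 1/((-31 + (1 - 15))/(1 - 15)) = 1/((-31 - 14)/(-14)) = 1/(-1/14*(-45)) = 1/(45/14) = 14/45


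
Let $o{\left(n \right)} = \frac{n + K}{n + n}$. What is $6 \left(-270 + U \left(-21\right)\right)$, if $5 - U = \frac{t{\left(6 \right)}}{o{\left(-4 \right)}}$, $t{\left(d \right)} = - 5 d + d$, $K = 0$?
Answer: $-8298$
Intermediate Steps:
$t{\left(d \right)} = - 4 d$
$o{\left(n \right)} = \frac{1}{2}$ ($o{\left(n \right)} = \frac{n + 0}{n + n} = \frac{n}{2 n} = n \frac{1}{2 n} = \frac{1}{2}$)
$U = 53$ ($U = 5 - \left(-4\right) 6 \frac{1}{\frac{1}{2}} = 5 - \left(-24\right) 2 = 5 - -48 = 5 + 48 = 53$)
$6 \left(-270 + U \left(-21\right)\right) = 6 \left(-270 + 53 \left(-21\right)\right) = 6 \left(-270 - 1113\right) = 6 \left(-1383\right) = -8298$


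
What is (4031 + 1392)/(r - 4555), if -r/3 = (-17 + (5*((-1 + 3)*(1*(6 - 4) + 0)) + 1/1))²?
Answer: -5423/4603 ≈ -1.1781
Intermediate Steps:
r = -48 (r = -3*(-17 + (5*((-1 + 3)*(1*(6 - 4) + 0)) + 1/1))² = -3*(-17 + (5*(2*(1*2 + 0)) + 1*1))² = -3*(-17 + (5*(2*(2 + 0)) + 1))² = -3*(-17 + (5*(2*2) + 1))² = -3*(-17 + (5*4 + 1))² = -3*(-17 + (20 + 1))² = -3*(-17 + 21)² = -3*4² = -3*16 = -48)
(4031 + 1392)/(r - 4555) = (4031 + 1392)/(-48 - 4555) = 5423/(-4603) = 5423*(-1/4603) = -5423/4603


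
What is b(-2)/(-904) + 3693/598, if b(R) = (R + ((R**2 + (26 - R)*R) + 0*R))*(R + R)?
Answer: 401163/67574 ≈ 5.9366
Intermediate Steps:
b(R) = 2*R*(R + R**2 + R*(26 - R)) (b(R) = (R + ((R**2 + R*(26 - R)) + 0))*(2*R) = (R + (R**2 + R*(26 - R)))*(2*R) = (R + R**2 + R*(26 - R))*(2*R) = 2*R*(R + R**2 + R*(26 - R)))
b(-2)/(-904) + 3693/598 = (54*(-2)**2)/(-904) + 3693/598 = (54*4)*(-1/904) + 3693*(1/598) = 216*(-1/904) + 3693/598 = -27/113 + 3693/598 = 401163/67574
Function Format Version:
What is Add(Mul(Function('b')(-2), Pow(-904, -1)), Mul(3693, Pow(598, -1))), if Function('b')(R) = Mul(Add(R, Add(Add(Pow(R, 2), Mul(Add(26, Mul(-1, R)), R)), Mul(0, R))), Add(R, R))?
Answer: Rational(401163, 67574) ≈ 5.9366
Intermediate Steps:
Function('b')(R) = Mul(2, R, Add(R, Pow(R, 2), Mul(R, Add(26, Mul(-1, R))))) (Function('b')(R) = Mul(Add(R, Add(Add(Pow(R, 2), Mul(R, Add(26, Mul(-1, R)))), 0)), Mul(2, R)) = Mul(Add(R, Add(Pow(R, 2), Mul(R, Add(26, Mul(-1, R))))), Mul(2, R)) = Mul(Add(R, Pow(R, 2), Mul(R, Add(26, Mul(-1, R)))), Mul(2, R)) = Mul(2, R, Add(R, Pow(R, 2), Mul(R, Add(26, Mul(-1, R))))))
Add(Mul(Function('b')(-2), Pow(-904, -1)), Mul(3693, Pow(598, -1))) = Add(Mul(Mul(54, Pow(-2, 2)), Pow(-904, -1)), Mul(3693, Pow(598, -1))) = Add(Mul(Mul(54, 4), Rational(-1, 904)), Mul(3693, Rational(1, 598))) = Add(Mul(216, Rational(-1, 904)), Rational(3693, 598)) = Add(Rational(-27, 113), Rational(3693, 598)) = Rational(401163, 67574)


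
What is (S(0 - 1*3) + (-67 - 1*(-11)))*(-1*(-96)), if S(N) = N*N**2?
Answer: -7968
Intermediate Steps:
S(N) = N**3
(S(0 - 1*3) + (-67 - 1*(-11)))*(-1*(-96)) = ((0 - 1*3)**3 + (-67 - 1*(-11)))*(-1*(-96)) = ((0 - 3)**3 + (-67 + 11))*96 = ((-3)**3 - 56)*96 = (-27 - 56)*96 = -83*96 = -7968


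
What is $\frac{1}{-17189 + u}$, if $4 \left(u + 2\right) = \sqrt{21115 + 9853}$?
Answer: $- \frac{34382}{591057091} - \frac{7 \sqrt{158}}{591057091} \approx -5.8319 \cdot 10^{-5}$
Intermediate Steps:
$u = -2 + \frac{7 \sqrt{158}}{2}$ ($u = -2 + \frac{\sqrt{21115 + 9853}}{4} = -2 + \frac{\sqrt{30968}}{4} = -2 + \frac{14 \sqrt{158}}{4} = -2 + \frac{7 \sqrt{158}}{2} \approx 41.994$)
$\frac{1}{-17189 + u} = \frac{1}{-17189 - \left(2 - \frac{7 \sqrt{158}}{2}\right)} = \frac{1}{-17191 + \frac{7 \sqrt{158}}{2}}$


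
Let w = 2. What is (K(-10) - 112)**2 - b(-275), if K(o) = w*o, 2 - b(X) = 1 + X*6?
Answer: 15773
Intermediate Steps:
b(X) = 1 - 6*X (b(X) = 2 - (1 + X*6) = 2 - (1 + 6*X) = 2 + (-1 - 6*X) = 1 - 6*X)
K(o) = 2*o
(K(-10) - 112)**2 - b(-275) = (2*(-10) - 112)**2 - (1 - 6*(-275)) = (-20 - 112)**2 - (1 + 1650) = (-132)**2 - 1*1651 = 17424 - 1651 = 15773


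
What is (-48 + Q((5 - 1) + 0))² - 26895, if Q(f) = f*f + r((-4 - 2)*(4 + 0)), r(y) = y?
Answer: -23759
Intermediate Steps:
Q(f) = -24 + f² (Q(f) = f*f + (-4 - 2)*(4 + 0) = f² - 6*4 = f² - 24 = -24 + f²)
(-48 + Q((5 - 1) + 0))² - 26895 = (-48 + (-24 + ((5 - 1) + 0)²))² - 26895 = (-48 + (-24 + (4 + 0)²))² - 26895 = (-48 + (-24 + 4²))² - 26895 = (-48 + (-24 + 16))² - 26895 = (-48 - 8)² - 26895 = (-56)² - 26895 = 3136 - 26895 = -23759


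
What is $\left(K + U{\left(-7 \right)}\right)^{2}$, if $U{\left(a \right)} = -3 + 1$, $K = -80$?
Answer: $6724$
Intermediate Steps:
$U{\left(a \right)} = -2$
$\left(K + U{\left(-7 \right)}\right)^{2} = \left(-80 - 2\right)^{2} = \left(-82\right)^{2} = 6724$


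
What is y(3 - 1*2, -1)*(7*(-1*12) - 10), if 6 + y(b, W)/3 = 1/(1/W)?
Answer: 1974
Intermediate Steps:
y(b, W) = -18 + 3*W (y(b, W) = -18 + 3/(1/W) = -18 + 3*W)
y(3 - 1*2, -1)*(7*(-1*12) - 10) = (-18 + 3*(-1))*(7*(-1*12) - 10) = (-18 - 3)*(7*(-12) - 10) = -21*(-84 - 10) = -21*(-94) = 1974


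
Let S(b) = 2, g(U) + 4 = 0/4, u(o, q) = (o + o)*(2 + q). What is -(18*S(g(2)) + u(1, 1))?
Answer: -42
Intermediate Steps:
u(o, q) = 2*o*(2 + q) (u(o, q) = (2*o)*(2 + q) = 2*o*(2 + q))
g(U) = -4 (g(U) = -4 + 0/4 = -4 + 0*(¼) = -4 + 0 = -4)
-(18*S(g(2)) + u(1, 1)) = -(18*2 + 2*1*(2 + 1)) = -(36 + 2*1*3) = -(36 + 6) = -1*42 = -42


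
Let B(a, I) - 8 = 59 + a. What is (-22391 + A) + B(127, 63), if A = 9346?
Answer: -12851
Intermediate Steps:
B(a, I) = 67 + a (B(a, I) = 8 + (59 + a) = 67 + a)
(-22391 + A) + B(127, 63) = (-22391 + 9346) + (67 + 127) = -13045 + 194 = -12851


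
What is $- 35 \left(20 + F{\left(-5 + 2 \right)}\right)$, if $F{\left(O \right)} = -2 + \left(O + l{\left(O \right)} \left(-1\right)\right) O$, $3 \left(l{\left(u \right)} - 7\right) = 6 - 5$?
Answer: $-1715$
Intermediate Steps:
$l{\left(u \right)} = \frac{22}{3}$ ($l{\left(u \right)} = 7 + \frac{6 - 5}{3} = 7 + \frac{1}{3} \cdot 1 = 7 + \frac{1}{3} = \frac{22}{3}$)
$F{\left(O \right)} = -2 + O \left(- \frac{22}{3} + O\right)$ ($F{\left(O \right)} = -2 + \left(O + \frac{22}{3} \left(-1\right)\right) O = -2 + \left(O - \frac{22}{3}\right) O = -2 + \left(- \frac{22}{3} + O\right) O = -2 + O \left(- \frac{22}{3} + O\right)$)
$- 35 \left(20 + F{\left(-5 + 2 \right)}\right) = - 35 \left(20 - \left(2 - \left(-5 + 2\right)^{2} + \frac{22 \left(-5 + 2\right)}{3}\right)\right) = - 35 \left(20 - \left(-20 - 9\right)\right) = - 35 \left(20 + \left(-2 + 9 + 22\right)\right) = - 35 \left(20 + 29\right) = \left(-35\right) 49 = -1715$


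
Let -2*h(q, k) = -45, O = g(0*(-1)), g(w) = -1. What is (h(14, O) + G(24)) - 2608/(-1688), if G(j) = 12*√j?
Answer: 10147/422 + 24*√6 ≈ 82.833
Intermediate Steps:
O = -1
h(q, k) = 45/2 (h(q, k) = -½*(-45) = 45/2)
(h(14, O) + G(24)) - 2608/(-1688) = (45/2 + 12*√24) - 2608/(-1688) = (45/2 + 12*(2*√6)) - 2608*(-1/1688) = (45/2 + 24*√6) + 326/211 = 10147/422 + 24*√6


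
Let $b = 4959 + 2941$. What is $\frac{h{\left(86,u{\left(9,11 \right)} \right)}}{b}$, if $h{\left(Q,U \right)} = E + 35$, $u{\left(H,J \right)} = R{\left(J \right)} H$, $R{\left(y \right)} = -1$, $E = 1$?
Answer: $\frac{9}{1975} \approx 0.004557$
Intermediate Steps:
$u{\left(H,J \right)} = - H$
$h{\left(Q,U \right)} = 36$ ($h{\left(Q,U \right)} = 1 + 35 = 36$)
$b = 7900$
$\frac{h{\left(86,u{\left(9,11 \right)} \right)}}{b} = \frac{36}{7900} = 36 \cdot \frac{1}{7900} = \frac{9}{1975}$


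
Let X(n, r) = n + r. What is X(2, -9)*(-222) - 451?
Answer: 1103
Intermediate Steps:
X(2, -9)*(-222) - 451 = (2 - 9)*(-222) - 451 = -7*(-222) - 451 = 1554 - 451 = 1103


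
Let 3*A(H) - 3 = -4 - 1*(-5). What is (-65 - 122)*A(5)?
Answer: -748/3 ≈ -249.33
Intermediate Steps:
A(H) = 4/3 (A(H) = 1 + (-4 - 1*(-5))/3 = 1 + (-4 + 5)/3 = 1 + (⅓)*1 = 1 + ⅓ = 4/3)
(-65 - 122)*A(5) = (-65 - 122)*(4/3) = -187*4/3 = -748/3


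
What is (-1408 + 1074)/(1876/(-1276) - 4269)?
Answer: 53273/681140 ≈ 0.078212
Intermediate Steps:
(-1408 + 1074)/(1876/(-1276) - 4269) = -334/(1876*(-1/1276) - 4269) = -334/(-469/319 - 4269) = -334/(-1362280/319) = -334*(-319/1362280) = 53273/681140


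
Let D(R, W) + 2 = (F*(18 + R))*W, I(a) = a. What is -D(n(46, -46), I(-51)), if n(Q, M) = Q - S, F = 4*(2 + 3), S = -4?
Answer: 69362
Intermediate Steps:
F = 20 (F = 4*5 = 20)
n(Q, M) = 4 + Q (n(Q, M) = Q - 1*(-4) = Q + 4 = 4 + Q)
D(R, W) = -2 + W*(360 + 20*R) (D(R, W) = -2 + (20*(18 + R))*W = -2 + (360 + 20*R)*W = -2 + W*(360 + 20*R))
-D(n(46, -46), I(-51)) = -(-2 + 360*(-51) + 20*(4 + 46)*(-51)) = -(-2 - 18360 + 20*50*(-51)) = -(-2 - 18360 - 51000) = -1*(-69362) = 69362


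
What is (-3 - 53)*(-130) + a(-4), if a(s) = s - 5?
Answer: 7271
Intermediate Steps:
a(s) = -5 + s
(-3 - 53)*(-130) + a(-4) = (-3 - 53)*(-130) + (-5 - 4) = -56*(-130) - 9 = 7280 - 9 = 7271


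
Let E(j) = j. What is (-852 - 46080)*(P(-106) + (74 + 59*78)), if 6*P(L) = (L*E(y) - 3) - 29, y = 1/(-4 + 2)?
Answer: -219618294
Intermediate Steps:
y = -½ (y = 1/(-2) = -½ ≈ -0.50000)
P(L) = -16/3 - L/12 (P(L) = ((L*(-½) - 3) - 29)/6 = ((-L/2 - 3) - 29)/6 = ((-3 - L/2) - 29)/6 = (-32 - L/2)/6 = -16/3 - L/12)
(-852 - 46080)*(P(-106) + (74 + 59*78)) = (-852 - 46080)*((-16/3 - 1/12*(-106)) + (74 + 59*78)) = -46932*((-16/3 + 53/6) + (74 + 4602)) = -46932*(7/2 + 4676) = -46932*9359/2 = -219618294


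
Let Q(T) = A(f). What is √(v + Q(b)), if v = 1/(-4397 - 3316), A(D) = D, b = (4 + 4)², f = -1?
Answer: I*√6610898/2571 ≈ 1.0001*I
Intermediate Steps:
b = 64 (b = 8² = 64)
Q(T) = -1
v = -1/7713 (v = 1/(-7713) = -1/7713 ≈ -0.00012965)
√(v + Q(b)) = √(-1/7713 - 1) = √(-7714/7713) = I*√6610898/2571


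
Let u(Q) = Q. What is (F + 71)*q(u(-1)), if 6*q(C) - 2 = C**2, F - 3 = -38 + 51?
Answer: 87/2 ≈ 43.500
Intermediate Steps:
F = 16 (F = 3 + (-38 + 51) = 3 + 13 = 16)
q(C) = 1/3 + C**2/6
(F + 71)*q(u(-1)) = (16 + 71)*(1/3 + (1/6)*(-1)**2) = 87*(1/3 + (1/6)*1) = 87*(1/3 + 1/6) = 87*(1/2) = 87/2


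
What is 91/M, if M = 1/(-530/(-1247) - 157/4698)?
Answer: 7198919/202014 ≈ 35.636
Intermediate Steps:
M = 202014/79109 (M = 1/(-530*(-1/1247) - 157*1/4698) = 1/(530/1247 - 157/4698) = 1/(79109/202014) = 202014/79109 ≈ 2.5536)
91/M = 91/(202014/79109) = 91*(79109/202014) = 7198919/202014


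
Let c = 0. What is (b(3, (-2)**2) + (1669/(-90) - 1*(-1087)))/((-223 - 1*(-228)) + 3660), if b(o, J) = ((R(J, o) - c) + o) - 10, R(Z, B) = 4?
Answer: 95891/329850 ≈ 0.29071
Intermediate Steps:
b(o, J) = -6 + o (b(o, J) = ((4 - 1*0) + o) - 10 = ((4 + 0) + o) - 10 = (4 + o) - 10 = -6 + o)
(b(3, (-2)**2) + (1669/(-90) - 1*(-1087)))/((-223 - 1*(-228)) + 3660) = ((-6 + 3) + (1669/(-90) - 1*(-1087)))/((-223 - 1*(-228)) + 3660) = (-3 + (1669*(-1/90) + 1087))/((-223 + 228) + 3660) = (-3 + (-1669/90 + 1087))/(5 + 3660) = (-3 + 96161/90)/3665 = (95891/90)*(1/3665) = 95891/329850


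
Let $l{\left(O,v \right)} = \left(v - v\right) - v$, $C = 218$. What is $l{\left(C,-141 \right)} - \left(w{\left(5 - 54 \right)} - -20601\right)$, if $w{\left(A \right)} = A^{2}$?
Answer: $-22861$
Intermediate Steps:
$l{\left(O,v \right)} = - v$ ($l{\left(O,v \right)} = 0 - v = - v$)
$l{\left(C,-141 \right)} - \left(w{\left(5 - 54 \right)} - -20601\right) = \left(-1\right) \left(-141\right) - \left(\left(5 - 54\right)^{2} - -20601\right) = 141 - \left(\left(5 - 54\right)^{2} + 20601\right) = 141 - \left(\left(-49\right)^{2} + 20601\right) = 141 - \left(2401 + 20601\right) = 141 - 23002 = -22861$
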